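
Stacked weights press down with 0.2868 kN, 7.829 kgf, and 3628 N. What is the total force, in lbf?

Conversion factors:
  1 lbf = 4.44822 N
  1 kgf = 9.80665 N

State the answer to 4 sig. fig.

897.3 lbf

0.2868 kN × 1000 = 286.8 N
7.829 kgf × 9.80665 = 76.7763 N
3628 N (already N)
Total: 286.8 + 76.7763 + 3628 = 3991.58 N
In lbf: 3991.58 / 4.44822 = 897.343 lbf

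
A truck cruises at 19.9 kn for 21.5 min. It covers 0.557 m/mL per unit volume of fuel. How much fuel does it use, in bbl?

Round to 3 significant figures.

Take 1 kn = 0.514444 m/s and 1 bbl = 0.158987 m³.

0.149 bbl

19.9 kn → 10.2374 m/s
21.5 min → 1290 s
d = v × t = 10.2374 × 1290 = 13206.2 m
0.557 m/mL → 557000 m/m³
V = d / (distance per unit fuel) = 13206.2 / 557000 = 0.0237095 m³
In bbl: 0.0237095 / 0.158987 = 0.149129 bbl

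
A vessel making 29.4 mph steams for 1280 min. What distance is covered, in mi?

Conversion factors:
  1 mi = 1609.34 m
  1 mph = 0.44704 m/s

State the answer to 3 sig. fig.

627 mi

29.4 mph × 0.44704 = 13.143 m/s
1280 min × 60 = 76800 s
d = v × t = 13.143 m/s × 76800 s = 1.00938×10⁶ m
1.00938×10⁶ m ÷ (1609.34 m/mi) = 627.201 mi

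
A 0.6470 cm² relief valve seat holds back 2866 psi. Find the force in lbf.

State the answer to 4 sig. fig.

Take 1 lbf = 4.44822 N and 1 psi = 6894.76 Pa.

287.4 lbf

2866 psi × 6894.76 → 1.97604×10⁷ Pa
0.6470 cm² × 0.0001 → 6.47×10⁻⁵ m²
F = P × A = 1.97604×10⁷ Pa × 6.47×10⁻⁵ m² = 1278.5 N
1278.5 N ÷ (4.44822 N/lbf) = 287.418 lbf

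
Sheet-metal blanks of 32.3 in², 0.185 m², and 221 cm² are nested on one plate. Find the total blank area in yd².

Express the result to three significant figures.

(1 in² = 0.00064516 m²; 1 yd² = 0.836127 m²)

0.273 yd²

32.3 in² × 0.00064516 = 0.0208387 m²
0.185 m² (already m²)
221 cm² × 0.0001 = 0.0221 m²
Total: 0.0208387 + 0.185 + 0.0221 = 0.227939 m²
In yd²: 0.227939 / 0.836127 = 0.272613 yd²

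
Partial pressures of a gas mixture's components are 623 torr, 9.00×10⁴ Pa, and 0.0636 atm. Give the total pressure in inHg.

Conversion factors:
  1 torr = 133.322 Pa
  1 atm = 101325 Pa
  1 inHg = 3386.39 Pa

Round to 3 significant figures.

53.0 inHg

623 torr × 133.322 = 83059.6 Pa
9.00×10⁴ Pa (already Pa)
0.0636 atm × 101325 = 6444.27 Pa
Combined: 83059.6 + 90000 + 6444.27 = 179504 Pa
In inHg: 179504 / 3386.39 = 53.0075 inHg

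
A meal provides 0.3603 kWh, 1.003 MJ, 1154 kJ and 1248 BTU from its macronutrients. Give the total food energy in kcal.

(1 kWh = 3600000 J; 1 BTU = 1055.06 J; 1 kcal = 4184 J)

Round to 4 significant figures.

1140 kcal

0.3603 kWh × 3600000 = 1.29708×10⁶ J
1.003 MJ × 1000000 = 1.003×10⁶ J
1154 kJ × 1000 = 1.154×10⁶ J
1248 BTU × 1055.06 = 1.31671×10⁶ J
Total: 1.29708×10⁶ + 1.003×10⁶ + 1.154×10⁶ + 1.31671×10⁶ = 4.77079×10⁶ J
In kcal: 4.77079×10⁶ / 4184 = 1140.25 kcal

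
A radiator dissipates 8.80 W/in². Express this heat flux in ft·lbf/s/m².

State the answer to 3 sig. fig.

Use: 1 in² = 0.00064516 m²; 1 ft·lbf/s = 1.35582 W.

1.01×10⁴ ft·lbf/s/m²

8.80 W/in² ÷ 0.00064516 m²/in² = 13640 W/m²
13640 W/m² ÷ 1.35582 W/ft·lbf/s = 10060.3 ft·lbf/s/m²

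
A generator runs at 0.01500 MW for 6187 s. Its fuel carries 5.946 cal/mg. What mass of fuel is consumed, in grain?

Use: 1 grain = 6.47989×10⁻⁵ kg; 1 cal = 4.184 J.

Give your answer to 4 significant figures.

0.01500 MW → 15000 W
E = P × t = 15000 × 6187 = 9.2805×10⁷ J
5.946 cal/mg → 2.48781×10⁷ J/kg
m = E / e_s = 9.2805×10⁷ / 2.48781×10⁷ = 3.73039 kg
In grain: 3.73039 / 6.47989×10⁻⁵ = 57568.7 grain

5.757×10⁴ grain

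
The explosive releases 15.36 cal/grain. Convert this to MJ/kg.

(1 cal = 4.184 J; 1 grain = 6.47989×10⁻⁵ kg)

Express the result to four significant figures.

15.36 cal/grain × 4.184 J/cal ÷ 6.47989×10⁻⁵ kg/grain = 991780 J/kg
991780 J/kg ÷ 1000000 J/MJ = 0.99178 MJ/kg

0.9918 MJ/kg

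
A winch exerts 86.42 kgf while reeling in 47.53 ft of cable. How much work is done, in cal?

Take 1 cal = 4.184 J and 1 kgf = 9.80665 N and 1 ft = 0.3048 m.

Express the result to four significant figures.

86.42 kgf × 9.80665 → 847.491 N
47.53 ft × 0.3048 → 14.4871 m
W = F × d = 847.491 N × 14.4871 m = 12277.7 J
12277.7 J ÷ (4.184 J/cal) = 2934.44 cal

2934 cal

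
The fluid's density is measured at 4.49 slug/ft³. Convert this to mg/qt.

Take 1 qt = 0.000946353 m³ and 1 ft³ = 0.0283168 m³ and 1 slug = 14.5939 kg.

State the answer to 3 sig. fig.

4.49 slug/ft³ × 14.5939 kg/slug ÷ 0.0283168 m³/ft³ = 2314.05 kg/m³
2314.05 kg/m³ ÷ 10⁻⁶ kg/mg × 0.000946353 m³/qt = 2.18991×10⁶ mg/qt

2.19×10⁶ mg/qt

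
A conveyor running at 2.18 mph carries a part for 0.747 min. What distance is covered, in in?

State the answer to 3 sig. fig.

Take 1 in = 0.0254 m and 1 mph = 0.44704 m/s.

2.18 mph × 0.44704 = 0.974547 m/s
0.747 min × 60 = 44.82 s
d = v × t = 0.974547 m/s × 44.82 s = 43.6792 m
43.6792 m ÷ (0.0254 m/in) = 1719.65 in

1720 in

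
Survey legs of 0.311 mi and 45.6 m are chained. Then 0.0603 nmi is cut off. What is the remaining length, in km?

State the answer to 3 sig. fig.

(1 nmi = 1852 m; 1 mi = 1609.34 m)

0.434 km

0.311 mi × 1609.34 → 500.505 m
45.6 m (already m)
0.0603 nmi × 1852 → 111.676 m
Result: 500.505 + 45.6 − 111.676 = 434.429 m
In km: 434.429 / 1000 = 0.434429 km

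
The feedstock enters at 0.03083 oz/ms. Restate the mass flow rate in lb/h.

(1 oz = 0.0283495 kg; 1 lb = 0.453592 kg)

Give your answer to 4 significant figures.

6937 lb/h

0.03083 oz/ms × 0.0283495 kg/oz ÷ 0.001 s/ms = 0.874015 kg/s
0.874015 kg/s ÷ 0.453592 kg/lb × 3600 s/h = 6936.75 lb/h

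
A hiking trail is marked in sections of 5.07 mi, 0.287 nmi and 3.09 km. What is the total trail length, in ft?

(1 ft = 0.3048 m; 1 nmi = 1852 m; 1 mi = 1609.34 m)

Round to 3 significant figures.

3.87×10⁴ ft

5.07 mi × 1609.34 = 8159.35 m
0.287 nmi × 1852 = 531.524 m
3.09 km × 1000 = 3090 m
Combined: 8159.35 + 531.524 + 3090 = 11780.9 m
In ft: 11780.9 / 0.3048 = 38651.2 ft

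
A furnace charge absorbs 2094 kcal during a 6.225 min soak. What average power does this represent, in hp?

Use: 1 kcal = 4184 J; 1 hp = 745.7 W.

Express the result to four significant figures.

31.46 hp

2094 kcal × 4184 → 8.7613×10⁶ J
6.225 min × 60 → 373.5 s
P = E / t = 8.7613×10⁶ J / 373.5 s = 23457.3 W
23457.3 W ÷ (745.7 W/hp) = 31.4568 hp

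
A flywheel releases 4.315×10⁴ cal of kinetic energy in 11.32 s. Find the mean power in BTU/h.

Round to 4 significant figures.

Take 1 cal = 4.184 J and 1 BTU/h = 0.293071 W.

4.315×10⁴ cal × 4.184 → 180540 J
P = E / t = 180540 J / 11.32 s = 15948.8 W
15948.8 W ÷ (0.293071 W/BTU/h) = 54419.6 BTU/h

5.442×10⁴ BTU/h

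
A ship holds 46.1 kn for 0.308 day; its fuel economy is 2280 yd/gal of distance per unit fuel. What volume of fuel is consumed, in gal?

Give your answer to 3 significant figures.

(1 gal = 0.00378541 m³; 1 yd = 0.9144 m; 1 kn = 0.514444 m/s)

46.1 kn → 23.7159 m/s
0.308 day → 26611.2 s
d = v × t = 23.7159 × 26611.2 = 631109 m
2280 yd/gal → 550755 m/m³
V = d / (distance per unit fuel) = 631109 / 550755 = 1.1459 m³
In gal: 1.1459 / 0.00378541 = 302.715 gal

303 gal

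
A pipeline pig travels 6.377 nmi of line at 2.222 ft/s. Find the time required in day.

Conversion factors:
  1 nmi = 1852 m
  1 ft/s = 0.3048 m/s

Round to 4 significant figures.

0.2018 day

6.377 nmi × 1852 → 11810.2 m
2.222 ft/s × 0.3048 → 0.677266 m/s
t = d / v = 11810.2 m / 0.677266 m/s = 17438.1 s
17438.1 s ÷ (86400 s/day) = 0.20183 day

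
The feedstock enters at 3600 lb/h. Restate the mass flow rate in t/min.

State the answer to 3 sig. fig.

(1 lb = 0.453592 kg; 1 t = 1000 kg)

3600 lb/h × 0.453592 kg/lb ÷ 3600 s/h = 0.453592 kg/s
0.453592 kg/s ÷ 1000 kg/t × 60 s/min = 0.0272155 t/min

0.0272 t/min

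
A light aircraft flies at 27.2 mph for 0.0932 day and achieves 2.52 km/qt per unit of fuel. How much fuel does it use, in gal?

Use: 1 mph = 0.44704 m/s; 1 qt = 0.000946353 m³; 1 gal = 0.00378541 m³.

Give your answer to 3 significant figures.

9.71 gal

27.2 mph → 12.1595 m/s
0.0932 day → 8052.48 s
d = v × t = 12.1595 × 8052.48 = 97914.1 m
2.52 km/qt → 2.66285×10⁶ m/m³
V = d / (distance per unit fuel) = 97914.1 / 2.66285×10⁶ = 0.0367704 m³
In gal: 0.0367704 / 0.00378541 = 9.71372 gal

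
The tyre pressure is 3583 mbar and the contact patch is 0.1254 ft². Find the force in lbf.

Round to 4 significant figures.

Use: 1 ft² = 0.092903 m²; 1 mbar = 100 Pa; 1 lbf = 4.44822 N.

3583 mbar × 100 → 358300 Pa
0.1254 ft² × 0.092903 → 0.01165 m²
F = P × A = 358300 Pa × 0.01165 m² = 4174.2 N
4174.2 N ÷ (4.44822 N/lbf) = 938.398 lbf

938.4 lbf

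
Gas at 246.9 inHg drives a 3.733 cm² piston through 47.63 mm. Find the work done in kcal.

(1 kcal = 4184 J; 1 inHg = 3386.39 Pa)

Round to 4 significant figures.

0.003553 kcal

246.9 inHg → 836100 Pa
3.733 cm² → 3.733×10⁻⁴ m²
F = P × A = 836100 × 3.733×10⁻⁴ = 312.116 N
47.63 mm → 0.04763 m
W = F × d = 312.116 × 0.04763 = 14.8661 J
In kcal: 14.8661 / 4184 = 0.00355308 kcal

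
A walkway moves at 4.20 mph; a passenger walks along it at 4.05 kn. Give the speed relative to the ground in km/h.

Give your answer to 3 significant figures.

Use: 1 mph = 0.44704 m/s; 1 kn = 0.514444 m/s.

4.20 mph × 0.44704 → 1.87757 m/s
4.05 kn × 0.514444 → 2.0835 m/s
Total: 1.87757 + 2.0835 = 3.96107 m/s
In km/h: 3.96107 / (1/3.6) = 14.2599 km/h

14.3 km/h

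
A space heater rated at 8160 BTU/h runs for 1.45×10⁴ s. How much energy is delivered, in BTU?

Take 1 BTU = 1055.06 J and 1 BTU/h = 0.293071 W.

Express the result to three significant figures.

3.29×10⁴ BTU

8160 BTU/h × 0.293071 → 2391.46 W
E = P × t = 2391.46 W × 14500 s = 3.46762×10⁷ J
3.46762×10⁷ J ÷ (1055.06 J/BTU) = 32866.6 BTU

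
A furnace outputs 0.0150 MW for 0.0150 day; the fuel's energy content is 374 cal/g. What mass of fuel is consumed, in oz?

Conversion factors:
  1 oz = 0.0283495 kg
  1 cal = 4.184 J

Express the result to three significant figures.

0.0150 MW → 15000 W
0.0150 day → 1296 s
E = P × t = 15000 × 1296 = 1.944×10⁷ J
374 cal/g → 1.56482×10⁶ J/kg
m = E / e_s = 1.944×10⁷ / 1.56482×10⁶ = 12.4232 kg
In oz: 12.4232 / 0.0283495 = 438.216 oz

438 oz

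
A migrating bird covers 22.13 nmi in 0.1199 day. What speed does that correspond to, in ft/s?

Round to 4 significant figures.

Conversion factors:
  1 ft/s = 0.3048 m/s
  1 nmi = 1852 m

12.98 ft/s

22.13 nmi × 1852 = 40984.8 m
0.1199 day × 86400 = 10359.4 s
v = d / t = 40984.8 m / 10359.4 s = 3.95629 m/s
3.95629 m/s ÷ (0.3048 m/s/ft/s) = 12.98 ft/s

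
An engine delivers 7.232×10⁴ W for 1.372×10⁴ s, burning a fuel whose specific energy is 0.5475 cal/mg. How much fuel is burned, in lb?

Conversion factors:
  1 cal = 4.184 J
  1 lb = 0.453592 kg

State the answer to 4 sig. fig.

954.9 lb

E = P × t = 72320 × 13720 = 9.9223×10⁸ J
0.5475 cal/mg → 2.29074×10⁶ J/kg
m = E / e_s = 9.9223×10⁸ / 2.29074×10⁶ = 433.148 kg
In lb: 433.148 / 0.453592 = 954.929 lb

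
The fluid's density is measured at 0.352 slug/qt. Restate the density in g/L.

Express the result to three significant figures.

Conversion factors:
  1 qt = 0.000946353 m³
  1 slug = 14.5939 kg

0.352 slug/qt × 14.5939 kg/slug ÷ 0.000946353 m³/qt = 5428.26 kg/m³
5428.26 kg/m³ ÷ 0.001 kg/g × 0.001 m³/L = 5428.26 g/L

5430 g/L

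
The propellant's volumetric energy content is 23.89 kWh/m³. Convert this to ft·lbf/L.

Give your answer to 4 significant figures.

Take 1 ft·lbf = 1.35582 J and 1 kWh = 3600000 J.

6.343×10⁴ ft·lbf/L

23.89 kWh/m³ × 3600000 J/kWh = 8.6004×10⁷ J/m³
8.6004×10⁷ J/m³ ÷ 1.35582 J/ft·lbf × 0.001 m³/L = 63433.2 ft·lbf/L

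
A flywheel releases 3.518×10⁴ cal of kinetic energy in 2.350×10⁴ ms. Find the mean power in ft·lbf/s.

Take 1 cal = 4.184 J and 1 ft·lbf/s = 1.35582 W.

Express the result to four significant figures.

3.518×10⁴ cal × 4.184 → 147193 J
2.350×10⁴ ms × 0.001 → 23.5 s
P = E / t = 147193 J / 23.5 s = 6263.53 W
6263.53 W ÷ (1.35582 W/ft·lbf/s) = 4619.74 ft·lbf/s

4620 ft·lbf/s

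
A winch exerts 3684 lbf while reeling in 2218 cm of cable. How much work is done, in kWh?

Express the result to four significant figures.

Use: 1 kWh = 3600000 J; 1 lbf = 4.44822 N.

0.1010 kWh

3684 lbf × 4.44822 = 16387.2 N
2218 cm × 0.01 = 22.18 m
W = F × d = 16387.2 N × 22.18 m = 363468 J
363468 J ÷ (3600000 J/kWh) = 0.100963 kWh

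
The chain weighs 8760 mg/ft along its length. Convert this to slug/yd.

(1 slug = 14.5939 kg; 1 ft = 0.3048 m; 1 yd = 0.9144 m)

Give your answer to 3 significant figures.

0.00180 slug/yd

8760 mg/ft × 10⁻⁶ kg/mg ÷ 0.3048 m/ft = 0.0287402 kg/m
0.0287402 kg/m ÷ 14.5939 kg/slug × 0.9144 m/yd = 0.00180076 slug/yd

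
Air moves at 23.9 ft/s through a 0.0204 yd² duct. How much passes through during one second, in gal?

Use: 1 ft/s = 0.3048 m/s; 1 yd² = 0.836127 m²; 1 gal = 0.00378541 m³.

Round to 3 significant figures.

32.8 gal

23.9 ft/s × 0.3048 → 7.28472 m/s
0.0204 yd² × 0.836127 → 0.017057 m²
V = v × A × t = 7.28472 m/s × 0.017057 m² × 1 s = 0.124255 m³
0.124255 m³ ÷ (0.00378541 m³/gal) = 32.8247 gal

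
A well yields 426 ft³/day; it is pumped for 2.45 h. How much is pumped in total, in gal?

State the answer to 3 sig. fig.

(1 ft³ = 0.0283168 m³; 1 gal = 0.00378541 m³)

426 ft³/day → 1.39618×10⁻⁴ m³/s
2.45 h → 8820 s
V = Q × t = 1.39618×10⁻⁴ × 8820 = 1.23143 m³
In gal: 1.23143 / 0.00378541 = 325.31 gal

325 gal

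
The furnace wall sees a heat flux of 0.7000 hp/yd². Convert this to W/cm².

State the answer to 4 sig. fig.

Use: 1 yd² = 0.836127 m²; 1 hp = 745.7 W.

0.7000 hp/yd² × 745.7 W/hp ÷ 0.836127 m²/yd² = 624.295 W/m²
624.295 W/m² × 0.0001 m²/cm² = 0.0624295 W/cm²

0.06243 W/cm²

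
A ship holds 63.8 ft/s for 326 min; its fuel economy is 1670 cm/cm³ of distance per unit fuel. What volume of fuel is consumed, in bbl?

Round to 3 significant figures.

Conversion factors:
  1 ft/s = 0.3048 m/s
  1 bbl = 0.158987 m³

0.143 bbl

63.8 ft/s → 19.4462 m/s
326 min → 19560 s
d = v × t = 19.4462 × 19560 = 380368 m
1670 cm/cm³ → 1.67×10⁷ m/m³
V = d / (distance per unit fuel) = 380368 / 1.67×10⁷ = 0.0227765 m³
In bbl: 0.0227765 / 0.158987 = 0.14326 bbl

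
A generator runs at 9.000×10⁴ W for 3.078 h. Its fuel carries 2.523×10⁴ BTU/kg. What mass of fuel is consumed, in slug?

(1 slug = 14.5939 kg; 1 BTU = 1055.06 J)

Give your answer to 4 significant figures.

2.567 slug

3.078 h → 11080.8 s
E = P × t = 90000 × 11080.8 = 9.97272×10⁸ J
2.523×10⁴ BTU/kg → 2.66192×10⁷ J/kg
m = E / e_s = 9.97272×10⁸ / 2.66192×10⁷ = 37.4644 kg
In slug: 37.4644 / 14.5939 = 2.56713 slug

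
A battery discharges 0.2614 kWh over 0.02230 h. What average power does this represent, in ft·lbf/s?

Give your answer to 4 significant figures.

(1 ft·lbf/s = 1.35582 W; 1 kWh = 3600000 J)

0.2614 kWh × 3600000 → 941040 J
0.02230 h × 3600 → 80.28 s
P = E / t = 941040 J / 80.28 s = 11722 W
11722 W ÷ (1.35582 W/ft·lbf/s) = 8645.69 ft·lbf/s

8646 ft·lbf/s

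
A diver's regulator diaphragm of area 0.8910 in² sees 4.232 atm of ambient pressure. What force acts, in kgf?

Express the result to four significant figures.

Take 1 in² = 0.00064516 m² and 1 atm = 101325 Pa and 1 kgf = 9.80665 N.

25.14 kgf

4.232 atm × 101325 = 428807 Pa
0.8910 in² × 0.00064516 = 5.74838×10⁻⁴ m²
F = P × A = 428807 Pa × 5.74838×10⁻⁴ m² = 246.495 N
246.495 N ÷ (9.80665 N/kgf) = 25.1355 kgf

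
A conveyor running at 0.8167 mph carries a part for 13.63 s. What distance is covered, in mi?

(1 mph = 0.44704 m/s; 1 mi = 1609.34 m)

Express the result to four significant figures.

0.8167 mph × 0.44704 = 0.365098 m/s
d = v × t = 0.365098 m/s × 13.63 s = 4.97629 m
4.97629 m ÷ (1609.34 m/mi) = 0.00309213 mi

0.003092 mi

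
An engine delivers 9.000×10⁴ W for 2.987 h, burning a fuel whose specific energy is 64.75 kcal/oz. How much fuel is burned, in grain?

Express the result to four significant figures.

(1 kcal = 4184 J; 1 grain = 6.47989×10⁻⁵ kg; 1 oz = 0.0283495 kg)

2.987 h → 10753.2 s
E = P × t = 90000 × 10753.2 = 9.67788×10⁸ J
64.75 kcal/oz → 9.55622×10⁶ J/kg
m = E / e_s = 9.67788×10⁸ / 9.55622×10⁶ = 101.273 kg
In grain: 101.273 / 6.47989×10⁻⁵ = 1.56288×10⁶ grain

1.563×10⁶ grain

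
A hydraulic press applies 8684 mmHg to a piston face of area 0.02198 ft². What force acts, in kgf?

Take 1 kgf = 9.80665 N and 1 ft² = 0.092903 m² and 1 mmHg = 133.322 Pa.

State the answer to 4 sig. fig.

8684 mmHg × 133.322 → 1.15777×10⁶ Pa
0.02198 ft² × 0.092903 → 0.00204201 m²
F = P × A = 1.15777×10⁶ Pa × 0.00204201 m² = 2364.18 N
2364.18 N ÷ (9.80665 N/kgf) = 241.079 kgf

241.1 kgf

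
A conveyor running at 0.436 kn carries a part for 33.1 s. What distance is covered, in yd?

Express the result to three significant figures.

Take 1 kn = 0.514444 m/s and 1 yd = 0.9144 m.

8.12 yd

0.436 kn × 0.514444 → 0.224298 m/s
d = v × t = 0.224298 m/s × 33.1 s = 7.42426 m
7.42426 m ÷ (0.9144 m/yd) = 8.11927 yd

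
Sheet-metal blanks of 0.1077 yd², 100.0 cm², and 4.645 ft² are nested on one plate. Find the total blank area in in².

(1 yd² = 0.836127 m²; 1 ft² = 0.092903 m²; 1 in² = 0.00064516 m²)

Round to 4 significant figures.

0.1077 yd² × 0.836127 → 0.0900509 m²
100.0 cm² × 0.0001 → 0.01 m²
4.645 ft² × 0.092903 → 0.431534 m²
Sum: 0.0900509 + 0.01 + 0.431534 = 0.531585 m²
In in²: 0.531585 / 0.00064516 = 823.958 in²

824.0 in²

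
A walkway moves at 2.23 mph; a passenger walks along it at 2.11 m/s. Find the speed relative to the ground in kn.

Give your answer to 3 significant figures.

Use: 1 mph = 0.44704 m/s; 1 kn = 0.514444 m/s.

2.23 mph × 0.44704 → 0.996899 m/s
2.11 m/s (already m/s)
Combined: 0.996899 + 2.11 = 3.1069 m/s
In kn: 3.1069 / 0.514444 = 6.03934 kn

6.04 kn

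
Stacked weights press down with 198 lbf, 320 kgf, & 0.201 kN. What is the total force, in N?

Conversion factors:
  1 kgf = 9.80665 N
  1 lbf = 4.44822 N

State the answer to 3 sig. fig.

4220 N

198 lbf × 4.44822 → 880.748 N
320 kgf × 9.80665 → 3138.13 N
0.201 kN × 1000 → 201 N
Sum: 880.748 + 3138.13 + 201 = 4219.88 N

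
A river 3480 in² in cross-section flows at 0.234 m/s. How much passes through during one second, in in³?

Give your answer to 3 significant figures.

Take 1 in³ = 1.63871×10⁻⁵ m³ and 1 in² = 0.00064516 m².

3.21×10⁴ in³

3480 in² × 0.00064516 → 2.24516 m²
V = v × A × t = 0.234 m/s × 2.24516 m² × 1 s = 0.525367 m³
0.525367 m³ ÷ (1.63871×10⁻⁵ m³/in³) = 32059.8 in³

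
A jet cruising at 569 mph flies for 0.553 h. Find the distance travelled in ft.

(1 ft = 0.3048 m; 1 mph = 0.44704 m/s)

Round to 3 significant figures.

569 mph × 0.44704 → 254.366 m/s
0.553 h × 3600 → 1990.8 s
d = v × t = 254.366 m/s × 1990.8 s = 506392 m
506392 m ÷ (0.3048 m/ft) = 1.66139×10⁶ ft

1.66×10⁶ ft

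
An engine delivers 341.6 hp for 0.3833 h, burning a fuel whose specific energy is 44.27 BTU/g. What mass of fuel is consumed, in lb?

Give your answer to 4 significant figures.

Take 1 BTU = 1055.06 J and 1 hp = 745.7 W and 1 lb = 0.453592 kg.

16.59 lb

341.6 hp → 254731 W
0.3833 h → 1379.88 s
E = P × t = 254731 × 1379.88 = 3.51498×10⁸ J
44.27 BTU/g → 4.67075×10⁷ J/kg
m = E / e_s = 3.51498×10⁸ / 4.67075×10⁷ = 7.52552 kg
In lb: 7.52552 / 0.453592 = 16.5909 lb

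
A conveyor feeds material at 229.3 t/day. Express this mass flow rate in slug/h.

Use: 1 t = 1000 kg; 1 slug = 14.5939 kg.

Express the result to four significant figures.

654.7 slug/h

229.3 t/day × 1000 kg/t ÷ 86400 s/day = 2.65394 kg/s
2.65394 kg/s ÷ 14.5939 kg/slug × 3600 s/h = 654.67 slug/h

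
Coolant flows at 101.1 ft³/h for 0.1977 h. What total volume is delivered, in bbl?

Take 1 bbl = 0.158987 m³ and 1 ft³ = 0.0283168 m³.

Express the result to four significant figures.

3.560 bbl

101.1 ft³/h → 7.9523×10⁻⁴ m³/s
0.1977 h → 711.72 s
V = Q × t = 7.9523×10⁻⁴ × 711.72 = 0.565981 m³
In bbl: 0.565981 / 0.158987 = 3.55992 bbl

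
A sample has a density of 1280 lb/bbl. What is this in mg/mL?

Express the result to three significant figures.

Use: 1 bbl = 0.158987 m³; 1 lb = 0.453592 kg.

3650 mg/mL

1280 lb/bbl × 0.453592 kg/lb ÷ 0.158987 m³/bbl = 3651.86 kg/m³
3651.86 kg/m³ ÷ 10⁻⁶ kg/mg × 10⁻⁶ m³/mL = 3651.86 mg/mL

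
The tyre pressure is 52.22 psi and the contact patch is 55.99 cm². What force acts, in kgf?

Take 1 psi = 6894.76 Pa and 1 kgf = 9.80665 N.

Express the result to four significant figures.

52.22 psi × 6894.76 → 360044 Pa
55.99 cm² × 0.0001 → 0.005599 m²
F = P × A = 360044 Pa × 0.005599 m² = 2015.89 N
2015.89 N ÷ (9.80665 N/kgf) = 205.564 kgf

205.6 kgf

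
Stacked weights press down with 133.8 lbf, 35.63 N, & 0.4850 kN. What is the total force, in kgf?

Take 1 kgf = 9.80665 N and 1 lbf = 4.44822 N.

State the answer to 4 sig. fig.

113.8 kgf

133.8 lbf × 4.44822 → 595.172 N
35.63 N (already N)
0.4850 kN × 1000 → 485 N
Total: 595.172 + 35.63 + 485 = 1115.8 N
In kgf: 1115.8 / 9.80665 = 113.78 kgf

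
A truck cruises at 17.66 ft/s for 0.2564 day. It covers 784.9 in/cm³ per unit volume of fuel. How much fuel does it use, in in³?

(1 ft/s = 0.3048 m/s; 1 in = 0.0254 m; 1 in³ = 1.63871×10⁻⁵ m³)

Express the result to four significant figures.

17.66 ft/s → 5.38277 m/s
0.2564 day → 22153 s
d = v × t = 5.38277 × 22153 = 119245 m
784.9 in/cm³ → 1.99365×10⁷ m/m³
V = d / (distance per unit fuel) = 119245 / 1.99365×10⁷ = 0.00598124 m³
In in³: 0.00598124 / 1.63871×10⁻⁵ = 364.997 in³

365.0 in³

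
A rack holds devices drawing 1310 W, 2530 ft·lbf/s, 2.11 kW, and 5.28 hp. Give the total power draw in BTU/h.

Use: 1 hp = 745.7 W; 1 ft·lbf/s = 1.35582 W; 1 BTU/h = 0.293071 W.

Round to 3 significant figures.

3.68×10⁴ BTU/h

1310 W (already W)
2530 ft·lbf/s × 1.35582 = 3430.22 W
2.11 kW × 1000 = 2110 W
5.28 hp × 745.7 = 3937.3 W
Combined: 1310 + 3430.22 + 2110 + 3937.3 = 10787.5 W
In BTU/h: 10787.5 / 0.293071 = 36808.5 BTU/h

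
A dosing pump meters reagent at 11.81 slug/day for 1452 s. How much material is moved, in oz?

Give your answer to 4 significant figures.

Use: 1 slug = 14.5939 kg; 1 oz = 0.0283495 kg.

11.81 slug/day → 0.00199484 kg/s
m = ṁ × t = 0.00199484 × 1452 = 2.89651 kg
In oz: 2.89651 / 0.0283495 = 102.171 oz

102.2 oz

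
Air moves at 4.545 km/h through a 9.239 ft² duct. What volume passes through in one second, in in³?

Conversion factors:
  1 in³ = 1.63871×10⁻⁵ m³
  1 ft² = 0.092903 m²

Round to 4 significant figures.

6.613×10⁴ in³

4.545 km/h × (1/3.6) → 1.2625 m/s
9.239 ft² × 0.092903 → 0.858331 m²
V = v × A × t = 1.2625 m/s × 0.858331 m² × 1 s = 1.08364 m³
1.08364 m³ ÷ (1.63871×10⁻⁵ m³/in³) = 66127.6 in³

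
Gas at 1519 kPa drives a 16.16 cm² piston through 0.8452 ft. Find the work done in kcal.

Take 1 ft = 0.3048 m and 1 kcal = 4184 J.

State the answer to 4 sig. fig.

1519 kPa → 1.519×10⁶ Pa
16.16 cm² → 0.001616 m²
F = P × A = 1.519×10⁶ × 0.001616 = 2454.7 N
0.8452 ft → 0.257617 m
W = F × d = 2454.7 × 0.257617 = 632.372 J
In kcal: 632.372 / 4184 = 0.151141 kcal

0.1511 kcal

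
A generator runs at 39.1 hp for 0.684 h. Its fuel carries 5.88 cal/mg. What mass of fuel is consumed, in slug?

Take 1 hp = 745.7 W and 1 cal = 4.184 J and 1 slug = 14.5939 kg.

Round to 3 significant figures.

39.1 hp → 29156.9 W
0.684 h → 2462.4 s
E = P × t = 29156.9 × 2462.4 = 7.1796×10⁷ J
5.88 cal/mg → 2.46019×10⁷ J/kg
m = E / e_s = 7.1796×10⁷ / 2.46019×10⁷ = 2.91831 kg
In slug: 2.91831 / 14.5939 = 0.199968 slug

0.200 slug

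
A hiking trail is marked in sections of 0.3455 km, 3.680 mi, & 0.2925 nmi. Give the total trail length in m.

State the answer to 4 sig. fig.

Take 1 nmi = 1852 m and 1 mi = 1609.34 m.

6810 m

0.3455 km × 1000 → 345.5 m
3.680 mi × 1609.34 → 5922.37 m
0.2925 nmi × 1852 → 541.71 m
Total: 345.5 + 5922.37 + 541.71 = 6809.58 m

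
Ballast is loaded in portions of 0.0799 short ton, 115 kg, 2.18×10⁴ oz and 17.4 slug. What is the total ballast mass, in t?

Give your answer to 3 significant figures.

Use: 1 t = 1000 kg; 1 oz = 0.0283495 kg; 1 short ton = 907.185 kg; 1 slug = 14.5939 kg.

1.06 t

0.0799 short ton × 907.185 = 72.4841 kg
115 kg (already kg)
2.18×10⁴ oz × 0.0283495 = 618.019 kg
17.4 slug × 14.5939 = 253.934 kg
Combined: 72.4841 + 115 + 618.019 + 253.934 = 1059.44 kg
In t: 1059.44 / 1000 = 1.05944 t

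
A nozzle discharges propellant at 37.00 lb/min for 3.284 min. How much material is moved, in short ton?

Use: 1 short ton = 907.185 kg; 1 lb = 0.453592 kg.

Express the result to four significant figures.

0.06075 short ton

37.00 lb/min → 0.279715 kg/s
3.284 min → 197.04 s
m = ṁ × t = 0.279715 × 197.04 = 55.115 kg
In short ton: 55.115 / 907.185 = 0.0607539 short ton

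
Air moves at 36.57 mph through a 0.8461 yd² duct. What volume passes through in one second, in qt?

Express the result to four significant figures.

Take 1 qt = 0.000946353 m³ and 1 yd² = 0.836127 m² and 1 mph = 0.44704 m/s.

1.222×10⁴ qt

36.57 mph × 0.44704 = 16.3483 m/s
0.8461 yd² × 0.836127 = 0.707447 m²
V = v × A × t = 16.3483 m/s × 0.707447 m² × 1 s = 11.5656 m³
11.5656 m³ ÷ (0.000946353 m³/qt) = 12221.2 qt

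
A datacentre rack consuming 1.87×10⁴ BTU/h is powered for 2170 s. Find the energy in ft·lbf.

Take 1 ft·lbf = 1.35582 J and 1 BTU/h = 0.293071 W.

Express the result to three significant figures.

8.77×10⁶ ft·lbf

1.87×10⁴ BTU/h × 0.293071 = 5480.43 W
E = P × t = 5480.43 W × 2170 s = 1.18925×10⁷ J
1.18925×10⁷ J ÷ (1.35582 J/ft·lbf) = 8.77144×10⁶ ft·lbf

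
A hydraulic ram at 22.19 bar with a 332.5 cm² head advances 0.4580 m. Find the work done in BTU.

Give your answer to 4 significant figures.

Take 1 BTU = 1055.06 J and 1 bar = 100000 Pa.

22.19 bar → 2.219×10⁶ Pa
332.5 cm² → 0.03325 m²
F = P × A = 2.219×10⁶ × 0.03325 = 73781.8 N
W = F × d = 73781.8 × 0.458 = 33792.1 J
In BTU: 33792.1 / 1055.06 = 32.0286 BTU

32.03 BTU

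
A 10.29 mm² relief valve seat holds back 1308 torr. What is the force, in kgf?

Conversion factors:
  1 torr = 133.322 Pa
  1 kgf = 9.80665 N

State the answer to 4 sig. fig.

1308 torr × 133.322 = 174385 Pa
10.29 mm² × 10⁻⁶ = 1.029×10⁻⁵ m²
F = P × A = 174385 Pa × 1.029×10⁻⁵ m² = 1.79442 N
1.79442 N ÷ (9.80665 N/kgf) = 0.18298 kgf

0.1830 kgf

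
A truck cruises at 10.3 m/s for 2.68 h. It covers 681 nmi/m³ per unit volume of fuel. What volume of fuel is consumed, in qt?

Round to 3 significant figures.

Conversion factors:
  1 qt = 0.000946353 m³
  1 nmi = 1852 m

83.3 qt

2.68 h → 9648 s
d = v × t = 10.3 × 9648 = 99374.4 m
681 nmi/m³ → 1.26121×10⁶ m/m³
V = d / (distance per unit fuel) = 99374.4 / 1.26121×10⁶ = 0.0787929 m³
In qt: 0.0787929 / 0.000946353 = 83.2595 qt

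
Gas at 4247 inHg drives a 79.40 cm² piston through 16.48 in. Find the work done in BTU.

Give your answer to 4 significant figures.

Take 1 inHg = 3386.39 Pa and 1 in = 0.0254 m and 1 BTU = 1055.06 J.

4247 inHg → 1.4382×10⁷ Pa
79.40 cm² → 0.00794 m²
F = P × A = 1.4382×10⁷ × 0.00794 = 114193 N
16.48 in → 0.418592 m
W = F × d = 114193 × 0.418592 = 47800.3 J
In BTU: 47800.3 / 1055.06 = 45.3058 BTU

45.31 BTU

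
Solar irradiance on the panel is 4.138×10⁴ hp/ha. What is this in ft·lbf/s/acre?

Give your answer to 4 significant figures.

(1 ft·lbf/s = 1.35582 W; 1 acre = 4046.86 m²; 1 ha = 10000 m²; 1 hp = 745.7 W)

9.210×10⁶ ft·lbf/s/acre

4.138×10⁴ hp/ha × 745.7 W/hp ÷ 10000 m²/ha = 3085.71 W/m²
3085.71 W/m² ÷ 1.35582 W/ft·lbf/s × 4046.86 m²/acre = 9.21025×10⁶ ft·lbf/s/acre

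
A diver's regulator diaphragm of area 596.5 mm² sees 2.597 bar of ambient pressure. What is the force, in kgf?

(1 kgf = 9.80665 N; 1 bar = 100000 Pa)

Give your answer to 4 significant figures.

2.597 bar × 100000 → 259700 Pa
596.5 mm² × 10⁻⁶ → 5.965×10⁻⁴ m²
F = P × A = 259700 Pa × 5.965×10⁻⁴ m² = 154.911 N
154.911 N ÷ (9.80665 N/kgf) = 15.7965 kgf

15.80 kgf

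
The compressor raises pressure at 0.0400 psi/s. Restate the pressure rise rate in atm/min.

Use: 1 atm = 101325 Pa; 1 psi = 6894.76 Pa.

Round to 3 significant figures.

0.0400 psi/s × 6894.76 Pa/psi = 275.79 Pa/s
275.79 Pa/s ÷ 101325 Pa/atm × 60 s/min = 0.16331 atm/min

0.163 atm/min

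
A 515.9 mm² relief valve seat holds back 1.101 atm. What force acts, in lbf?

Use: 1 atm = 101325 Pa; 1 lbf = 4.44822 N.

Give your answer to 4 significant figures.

12.94 lbf

1.101 atm × 101325 → 111559 Pa
515.9 mm² × 10⁻⁶ → 5.159×10⁻⁴ m²
F = P × A = 111559 Pa × 5.159×10⁻⁴ m² = 57.5533 N
57.5533 N ÷ (4.44822 N/lbf) = 12.9385 lbf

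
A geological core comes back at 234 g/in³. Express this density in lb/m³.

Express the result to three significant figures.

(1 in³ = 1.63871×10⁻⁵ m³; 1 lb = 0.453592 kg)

234 g/in³ × 0.001 kg/g ÷ 1.63871×10⁻⁵ m³/in³ = 14279.5 kg/m³
14279.5 kg/m³ ÷ 0.453592 kg/lb = 31480.9 lb/m³

3.15×10⁴ lb/m³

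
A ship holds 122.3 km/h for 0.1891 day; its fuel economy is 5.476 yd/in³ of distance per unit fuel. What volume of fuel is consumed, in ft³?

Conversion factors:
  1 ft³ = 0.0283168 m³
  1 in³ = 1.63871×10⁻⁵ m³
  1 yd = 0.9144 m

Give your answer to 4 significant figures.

122.3 km/h → 33.9722 m/s
0.1891 day → 16338.2 s
d = v × t = 33.9722 × 16338.2 = 555045 m
5.476 yd/in³ → 305561 m/m³
V = d / (distance per unit fuel) = 555045 / 305561 = 1.81648 m³
In ft³: 1.81648 / 0.0283168 = 64.1485 ft³

64.15 ft³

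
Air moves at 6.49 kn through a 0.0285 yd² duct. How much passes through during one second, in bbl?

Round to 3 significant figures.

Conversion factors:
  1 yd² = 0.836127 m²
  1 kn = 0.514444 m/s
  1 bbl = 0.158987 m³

6.49 kn × 0.514444 = 3.33874 m/s
0.0285 yd² × 0.836127 = 0.0238296 m²
V = v × A × t = 3.33874 m/s × 0.0238296 m² × 1 s = 0.0795608 m³
0.0795608 m³ ÷ (0.158987 m³/bbl) = 0.500423 bbl

0.500 bbl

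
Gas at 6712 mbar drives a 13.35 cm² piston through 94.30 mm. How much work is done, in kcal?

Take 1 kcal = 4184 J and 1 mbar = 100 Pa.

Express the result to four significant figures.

6712 mbar → 671200 Pa
13.35 cm² → 0.001335 m²
F = P × A = 671200 × 0.001335 = 896.052 N
94.30 mm → 0.0943 m
W = F × d = 896.052 × 0.0943 = 84.4977 J
In kcal: 84.4977 / 4184 = 0.0201954 kcal

0.02020 kcal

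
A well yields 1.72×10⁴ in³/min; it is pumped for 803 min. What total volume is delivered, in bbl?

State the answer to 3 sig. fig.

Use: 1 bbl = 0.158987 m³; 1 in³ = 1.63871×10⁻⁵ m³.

1.72×10⁴ in³/min → 0.00469764 m³/s
803 min → 48180 s
V = Q × t = 0.00469764 × 48180 = 226.332 m³
In bbl: 226.332 / 0.158987 = 1423.59 bbl

1420 bbl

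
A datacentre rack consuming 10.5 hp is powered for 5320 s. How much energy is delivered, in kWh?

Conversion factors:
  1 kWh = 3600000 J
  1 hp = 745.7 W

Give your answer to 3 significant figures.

10.5 hp × 745.7 → 7829.85 W
E = P × t = 7829.85 W × 5320 s = 4.16548×10⁷ J
4.16548×10⁷ J ÷ (3600000 J/kWh) = 11.5708 kWh

11.6 kWh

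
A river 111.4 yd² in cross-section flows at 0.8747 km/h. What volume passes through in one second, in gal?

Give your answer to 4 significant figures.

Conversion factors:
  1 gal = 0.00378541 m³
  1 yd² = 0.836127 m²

0.8747 km/h × (1/3.6) = 0.242972 m/s
111.4 yd² × 0.836127 = 93.1445 m²
V = v × A × t = 0.242972 m/s × 93.1445 m² × 1 s = 22.6315 m³
22.6315 m³ ÷ (0.00378541 m³/gal) = 5978.61 gal

5979 gal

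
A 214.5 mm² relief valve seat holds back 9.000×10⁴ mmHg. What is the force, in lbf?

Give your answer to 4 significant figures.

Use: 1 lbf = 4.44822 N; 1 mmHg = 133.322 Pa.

578.6 lbf

9.000×10⁴ mmHg × 133.322 → 1.1999×10⁷ Pa
214.5 mm² × 10⁻⁶ → 2.145×10⁻⁴ m²
F = P × A = 1.1999×10⁷ Pa × 2.145×10⁻⁴ m² = 2573.79 N
2573.79 N ÷ (4.44822 N/lbf) = 578.611 lbf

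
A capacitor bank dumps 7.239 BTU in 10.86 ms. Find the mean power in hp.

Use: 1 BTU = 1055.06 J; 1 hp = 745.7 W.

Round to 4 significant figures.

7.239 BTU × 1055.06 = 7637.58 J
10.86 ms × 0.001 = 0.01086 s
P = E / t = 7637.58 J / 0.01086 s = 703276 W
703276 W ÷ (745.7 W/hp) = 943.108 hp

943.1 hp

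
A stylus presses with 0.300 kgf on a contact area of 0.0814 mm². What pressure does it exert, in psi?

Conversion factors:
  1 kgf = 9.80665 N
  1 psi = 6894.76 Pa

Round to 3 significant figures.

5240 psi

0.300 kgf × 9.80665 = 2.942 N
0.0814 mm² × 10⁻⁶ = 8.14×10⁻⁸ m²
P = F / A = 2.942 N / 8.14×10⁻⁸ m² = 3.61425×10⁷ Pa
3.61425×10⁷ Pa ÷ (6894.76 Pa/psi) = 5242.02 psi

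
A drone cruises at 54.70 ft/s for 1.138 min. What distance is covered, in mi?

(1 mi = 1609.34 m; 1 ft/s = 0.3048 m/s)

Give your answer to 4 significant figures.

54.70 ft/s × 0.3048 = 16.6726 m/s
1.138 min × 60 = 68.28 s
d = v × t = 16.6726 m/s × 68.28 s = 1138.41 m
1138.41 m ÷ (1609.34 m/mi) = 0.707377 mi

0.7074 mi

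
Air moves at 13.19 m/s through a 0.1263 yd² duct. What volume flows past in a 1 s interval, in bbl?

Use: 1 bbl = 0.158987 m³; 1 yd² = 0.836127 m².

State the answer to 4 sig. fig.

0.1263 yd² × 0.836127 → 0.105603 m²
V = v × A × t = 13.19 m/s × 0.105603 m² × 1 s = 1.3929 m³
1.3929 m³ ÷ (0.158987 m³/bbl) = 8.76109 bbl

8.761 bbl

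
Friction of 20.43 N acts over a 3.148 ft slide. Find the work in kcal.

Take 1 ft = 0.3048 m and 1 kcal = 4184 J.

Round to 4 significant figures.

3.148 ft × 0.3048 → 0.95951 m
W = F × d = 20.43 N × 0.95951 m = 19.6028 J
19.6028 J ÷ (4184 J/kcal) = 0.00468518 kcal

0.004685 kcal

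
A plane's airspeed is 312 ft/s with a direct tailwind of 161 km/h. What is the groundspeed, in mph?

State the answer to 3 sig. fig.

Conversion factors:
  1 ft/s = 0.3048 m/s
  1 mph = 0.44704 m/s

313 mph

312 ft/s × 0.3048 = 95.0976 m/s
161 km/h × (1/3.6) = 44.7222 m/s
Total: 95.0976 + 44.7222 = 139.82 m/s
In mph: 139.82 / 0.44704 = 312.768 mph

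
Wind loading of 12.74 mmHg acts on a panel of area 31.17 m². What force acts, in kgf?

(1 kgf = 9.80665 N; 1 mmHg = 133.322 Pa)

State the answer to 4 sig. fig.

12.74 mmHg × 133.322 = 1698.52 Pa
F = P × A = 1698.52 Pa × 31.17 m² = 52942.9 N
52942.9 N ÷ (9.80665 N/kgf) = 5398.67 kgf

5399 kgf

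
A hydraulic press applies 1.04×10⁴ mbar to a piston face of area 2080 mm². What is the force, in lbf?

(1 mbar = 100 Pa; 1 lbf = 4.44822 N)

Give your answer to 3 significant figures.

486 lbf

1.04×10⁴ mbar × 100 = 1.04×10⁶ Pa
2080 mm² × 10⁻⁶ = 0.00208 m²
F = P × A = 1.04×10⁶ Pa × 0.00208 m² = 2163.2 N
2163.2 N ÷ (4.44822 N/lbf) = 486.307 lbf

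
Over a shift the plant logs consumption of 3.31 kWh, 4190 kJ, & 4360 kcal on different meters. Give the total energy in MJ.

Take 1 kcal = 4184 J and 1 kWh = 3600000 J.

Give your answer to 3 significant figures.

34.3 MJ

3.31 kWh × 3600000 = 1.1916×10⁷ J
4190 kJ × 1000 = 4.19×10⁶ J
4360 kcal × 4184 = 1.82422×10⁷ J
Total: 1.1916×10⁷ + 4.19×10⁶ + 1.82422×10⁷ = 3.43482×10⁷ J
In MJ: 3.43482×10⁷ / 1000000 = 34.3482 MJ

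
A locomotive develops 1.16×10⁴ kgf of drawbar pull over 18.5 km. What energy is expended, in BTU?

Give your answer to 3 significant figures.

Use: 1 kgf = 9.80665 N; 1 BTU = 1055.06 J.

1.99×10⁶ BTU

1.16×10⁴ kgf × 9.80665 = 113757 N
18.5 km × 1000 = 18500 m
W = F × d = 113757 N × 18500 m = 2.1045×10⁹ J
2.1045×10⁹ J ÷ (1055.06 J/BTU) = 1.99467×10⁶ BTU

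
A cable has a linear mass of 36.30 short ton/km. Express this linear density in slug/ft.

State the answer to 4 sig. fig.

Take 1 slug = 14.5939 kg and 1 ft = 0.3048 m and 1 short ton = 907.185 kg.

0.6878 slug/ft

36.30 short ton/km × 907.185 kg/short ton ÷ 1000 m/km = 32.9308 kg/m
32.9308 kg/m ÷ 14.5939 kg/slug × 0.3048 m/ft = 0.687774 slug/ft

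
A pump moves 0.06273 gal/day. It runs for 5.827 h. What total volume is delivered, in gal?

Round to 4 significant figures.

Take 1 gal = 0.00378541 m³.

0.01523 gal

0.06273 gal/day → 2.74837×10⁻⁹ m³/s
5.827 h → 20977.2 s
V = Q × t = 2.74837×10⁻⁹ × 20977.2 = 5.76531×10⁻⁵ m³
In gal: 5.76531×10⁻⁵ / 0.00378541 = 0.0152303 gal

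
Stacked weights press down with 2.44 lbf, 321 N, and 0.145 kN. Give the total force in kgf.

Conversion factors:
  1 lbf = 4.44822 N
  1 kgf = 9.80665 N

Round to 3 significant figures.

2.44 lbf × 4.44822 = 10.8537 N
321 N (already N)
0.145 kN × 1000 = 145 N
Total: 10.8537 + 321 + 145 = 476.854 N
In kgf: 476.854 / 9.80665 = 48.6256 kgf

48.6 kgf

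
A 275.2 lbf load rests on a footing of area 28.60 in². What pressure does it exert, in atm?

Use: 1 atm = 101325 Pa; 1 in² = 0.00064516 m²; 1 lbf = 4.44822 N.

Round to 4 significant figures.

0.6548 atm

275.2 lbf × 4.44822 = 1224.15 N
28.60 in² × 0.00064516 = 0.0184516 m²
P = F / A = 1224.15 N / 0.0184516 m² = 66343.8 Pa
66343.8 Pa ÷ (101325 Pa/atm) = 0.654762 atm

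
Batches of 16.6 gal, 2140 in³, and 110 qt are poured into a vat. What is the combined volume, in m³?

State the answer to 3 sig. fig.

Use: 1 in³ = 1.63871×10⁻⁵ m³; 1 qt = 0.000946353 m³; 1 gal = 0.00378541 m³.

0.202 m³

16.6 gal × 0.00378541 = 0.0628378 m³
2140 in³ × 1.63871×10⁻⁵ = 0.0350684 m³
110 qt × 0.000946353 = 0.104099 m³
Sum: 0.0628378 + 0.0350684 + 0.104099 = 0.202005 m³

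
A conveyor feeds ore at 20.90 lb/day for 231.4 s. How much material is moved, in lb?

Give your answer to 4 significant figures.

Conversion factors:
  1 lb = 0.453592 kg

0.05598 lb

20.90 lb/day → 1.09723×10⁻⁴ kg/s
m = ṁ × t = 1.09723×10⁻⁴ × 231.4 = 0.0253899 kg
In lb: 0.0253899 / 0.453592 = 0.0559752 lb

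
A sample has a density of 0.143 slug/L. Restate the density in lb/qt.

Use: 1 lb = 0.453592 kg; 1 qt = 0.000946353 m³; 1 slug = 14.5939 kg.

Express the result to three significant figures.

4.35 lb/qt

0.143 slug/L × 14.5939 kg/slug ÷ 0.001 m³/L = 2086.93 kg/m³
2086.93 kg/m³ ÷ 0.453592 kg/lb × 0.000946353 m³/qt = 4.35407 lb/qt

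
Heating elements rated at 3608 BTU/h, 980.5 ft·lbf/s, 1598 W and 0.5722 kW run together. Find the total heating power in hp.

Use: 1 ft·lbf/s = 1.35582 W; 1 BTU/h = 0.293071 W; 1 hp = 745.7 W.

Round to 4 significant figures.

3608 BTU/h × 0.293071 = 1057.4 W
980.5 ft·lbf/s × 1.35582 = 1329.38 W
1598 W (already W)
0.5722 kW × 1000 = 572.2 W
Total: 1057.4 + 1329.38 + 1598 + 572.2 = 4556.98 W
In hp: 4556.98 / 745.7 = 6.11101 hp

6.111 hp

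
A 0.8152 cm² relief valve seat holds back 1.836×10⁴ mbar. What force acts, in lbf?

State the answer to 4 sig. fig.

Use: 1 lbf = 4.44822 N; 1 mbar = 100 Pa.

1.836×10⁴ mbar × 100 → 1.836×10⁶ Pa
0.8152 cm² × 0.0001 → 8.152×10⁻⁵ m²
F = P × A = 1.836×10⁶ Pa × 8.152×10⁻⁵ m² = 149.671 N
149.671 N ÷ (4.44822 N/lbf) = 33.6474 lbf

33.65 lbf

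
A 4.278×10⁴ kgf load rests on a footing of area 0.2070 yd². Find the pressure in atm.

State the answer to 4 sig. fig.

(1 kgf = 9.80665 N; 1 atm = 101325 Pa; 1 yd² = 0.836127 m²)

4.278×10⁴ kgf × 9.80665 = 419528 N
0.2070 yd² × 0.836127 = 0.173078 m²
P = F / A = 419528 N / 0.173078 m² = 2.42392×10⁶ Pa
2.42392×10⁶ Pa ÷ (101325 Pa/atm) = 23.9222 atm

23.92 atm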